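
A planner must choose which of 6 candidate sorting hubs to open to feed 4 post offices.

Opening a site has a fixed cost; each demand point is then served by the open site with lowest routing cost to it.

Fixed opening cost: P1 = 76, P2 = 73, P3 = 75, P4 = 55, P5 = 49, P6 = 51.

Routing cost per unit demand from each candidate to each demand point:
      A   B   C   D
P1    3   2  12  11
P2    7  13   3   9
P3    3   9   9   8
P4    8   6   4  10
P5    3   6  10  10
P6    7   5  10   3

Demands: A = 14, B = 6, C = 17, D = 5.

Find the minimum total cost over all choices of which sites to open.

Open {P2, P5}: assign each demand point to its cheapest open site.
  A→P5 14×3=42, B→P5 6×6=36, C→P2 17×3=51, D→P2 5×9=45
  routing cost 174, fixed 122 → total 296.
Compare {P1, P2}: routing cost 150 + fixed 149 = 299.
Compare {P4, P5}: routing cost 196 + fixed 104 = 300.
Compare {P1, P4}: routing cost 172 + fixed 131 = 303.
All other subsets cost ≥ 299. Minimum total cost: 296.

296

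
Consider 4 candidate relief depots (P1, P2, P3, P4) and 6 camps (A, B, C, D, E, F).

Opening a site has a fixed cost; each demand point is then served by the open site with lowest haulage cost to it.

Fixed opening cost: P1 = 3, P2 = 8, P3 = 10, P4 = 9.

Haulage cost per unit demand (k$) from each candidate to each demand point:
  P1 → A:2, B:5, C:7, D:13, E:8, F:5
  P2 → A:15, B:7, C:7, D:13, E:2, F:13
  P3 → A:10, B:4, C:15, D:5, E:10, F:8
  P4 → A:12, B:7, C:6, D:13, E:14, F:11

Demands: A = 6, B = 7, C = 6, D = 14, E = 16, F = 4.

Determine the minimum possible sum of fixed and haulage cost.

Open {P1, P2, P3}: assign each demand point to its cheapest open site.
  A→P1 6×2=12, B→P3 7×4=28, C→P1 6×7=42, D→P3 14×5=70, E→P2 16×2=32, F→P1 4×5=20
  haulage cost 204, fixed 21 → total 225.
Compare {P1, P2, P3, P4}: haulage cost 198 + fixed 30 = 228.
Compare {P2, P3}: haulage cost 264 + fixed 18 = 282.
Compare {P2, P3, P4}: haulage cost 258 + fixed 27 = 285.
All other subsets cost ≥ 228. Minimum total cost: 225.

225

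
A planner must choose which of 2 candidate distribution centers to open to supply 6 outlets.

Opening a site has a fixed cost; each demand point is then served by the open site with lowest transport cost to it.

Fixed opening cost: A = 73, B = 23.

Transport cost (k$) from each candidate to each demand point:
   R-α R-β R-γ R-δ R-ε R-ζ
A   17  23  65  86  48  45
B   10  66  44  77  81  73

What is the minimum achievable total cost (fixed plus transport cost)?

343

Open {A, B}: assign each demand point to its cheapest open site.
  R-α→B 10, R-β→A 23, R-γ→B 44, R-δ→B 77, R-ε→A 48, R-ζ→A 45
  transport cost 247, fixed 96 → total 343.
Compare {A}: transport cost 284 + fixed 73 = 357.
Compare {B}: transport cost 351 + fixed 23 = 374.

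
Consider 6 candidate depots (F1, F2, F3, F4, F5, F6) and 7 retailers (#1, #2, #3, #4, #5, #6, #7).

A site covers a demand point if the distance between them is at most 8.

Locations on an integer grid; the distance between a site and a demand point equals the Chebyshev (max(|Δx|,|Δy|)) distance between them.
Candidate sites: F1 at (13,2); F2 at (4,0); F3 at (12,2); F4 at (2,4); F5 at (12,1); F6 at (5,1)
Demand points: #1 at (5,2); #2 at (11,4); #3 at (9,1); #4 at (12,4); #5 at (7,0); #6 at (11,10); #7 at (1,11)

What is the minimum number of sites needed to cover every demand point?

2

Coverage sets (demand points within 8 of each site):
  F1: {#1, #2, #3, #4, #5, #6}
  F2: {#1, #2, #3, #4, #5}
  F3: {#1, #2, #3, #4, #5, #6}
  F4: {#1, #3, #5, #7}
  F5: {#1, #2, #3, #4, #5}
  F6: {#1, #2, #3, #4, #5}
No single site covers all 7 demand points.
But {F1, F4} covers everything, so the minimum is 2.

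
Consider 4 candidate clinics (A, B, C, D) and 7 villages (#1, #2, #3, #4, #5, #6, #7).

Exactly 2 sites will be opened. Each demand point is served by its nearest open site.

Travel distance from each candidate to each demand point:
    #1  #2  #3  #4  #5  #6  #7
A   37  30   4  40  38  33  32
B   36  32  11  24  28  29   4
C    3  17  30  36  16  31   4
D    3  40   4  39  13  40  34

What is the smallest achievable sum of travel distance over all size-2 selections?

104

Open {B, C}.
  #1→C 3, #2→C 17, #3→B 11, #4→B 24, #5→C 16, #6→B 29, #7→B 4  ⇒ total 104.
Compare {C, D}: total 108.
Compare {B, D}: total 109.
No size-2 selection does better; minimum is 104.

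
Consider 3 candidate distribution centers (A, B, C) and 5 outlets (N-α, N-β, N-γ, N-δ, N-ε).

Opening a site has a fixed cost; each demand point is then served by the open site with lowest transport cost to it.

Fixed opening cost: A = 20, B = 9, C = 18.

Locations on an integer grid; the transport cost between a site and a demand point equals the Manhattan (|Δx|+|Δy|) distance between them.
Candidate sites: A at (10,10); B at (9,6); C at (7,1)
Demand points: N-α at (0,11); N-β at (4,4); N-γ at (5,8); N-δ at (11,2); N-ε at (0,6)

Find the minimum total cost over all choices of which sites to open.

Open {B}: assign each demand point to its cheapest open site.
  N-α→B 14, N-β→B 7, N-γ→B 6, N-δ→B 6, N-ε→B 9
  transport cost 42, fixed 9 → total 51.
Compare {C}: transport cost 49 + fixed 18 = 67.
Compare {B, C}: transport cost 40 + fixed 27 = 67.
Compare {A, B}: transport cost 39 + fixed 29 = 68.
All other subsets cost ≥ 67. Minimum total cost: 51.

51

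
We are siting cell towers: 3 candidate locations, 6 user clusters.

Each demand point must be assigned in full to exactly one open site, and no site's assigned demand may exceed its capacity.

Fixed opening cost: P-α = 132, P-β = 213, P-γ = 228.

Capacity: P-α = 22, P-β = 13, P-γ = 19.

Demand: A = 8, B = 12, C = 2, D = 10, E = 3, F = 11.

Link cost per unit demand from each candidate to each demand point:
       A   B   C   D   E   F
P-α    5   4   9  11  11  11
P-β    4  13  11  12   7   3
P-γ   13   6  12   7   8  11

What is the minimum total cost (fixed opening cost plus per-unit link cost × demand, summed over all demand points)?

Open {P-α, P-β, P-γ}; cheapest assignment that respects the capacities:
  P-α (cap 22, load 22): A, B, C — cost 8×5 + 12×4 + 2×9 = 106
  P-β (cap 13, load 11): F — cost 11×3 = 33
  P-γ (cap 19, load 13): D, E — cost 10×7 + 3×8 = 94
  Shipping 233, fixed 573 → total 806.
  Any other capacity-feasible assignment to {P-α, P-β, P-γ} ships for at least 233.
Total demand is 46 and no other set of sites has combined capacity ≥ 46, so {P-α, P-β, P-γ} is the only feasible choice of open sites. Minimum: 806.

806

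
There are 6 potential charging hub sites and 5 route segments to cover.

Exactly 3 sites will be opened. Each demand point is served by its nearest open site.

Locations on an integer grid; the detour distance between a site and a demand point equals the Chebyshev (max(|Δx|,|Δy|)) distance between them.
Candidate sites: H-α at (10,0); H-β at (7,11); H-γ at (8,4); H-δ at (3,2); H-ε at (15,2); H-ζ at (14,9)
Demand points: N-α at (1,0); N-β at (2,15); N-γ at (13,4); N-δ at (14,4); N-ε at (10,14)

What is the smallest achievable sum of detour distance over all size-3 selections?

14

Open {H-β, H-δ, H-ε}.
  N-α→H-δ 2, N-β→H-β 5, N-γ→H-ε 2, N-δ→H-ε 2, N-ε→H-β 3  ⇒ total 14.
Compare {H-α, H-β, H-δ}: total 18.
Compare {H-β, H-γ, H-ε}: total 19.
No size-3 selection does better; minimum is 14.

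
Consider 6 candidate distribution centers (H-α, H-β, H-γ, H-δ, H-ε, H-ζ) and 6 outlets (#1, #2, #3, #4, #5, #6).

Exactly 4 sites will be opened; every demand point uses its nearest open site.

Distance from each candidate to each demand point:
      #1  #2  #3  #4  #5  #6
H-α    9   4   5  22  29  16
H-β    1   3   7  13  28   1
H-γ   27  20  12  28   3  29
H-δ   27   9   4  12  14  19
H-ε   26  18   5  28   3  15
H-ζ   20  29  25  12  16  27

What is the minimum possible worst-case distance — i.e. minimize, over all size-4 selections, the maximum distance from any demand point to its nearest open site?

12

Open {H-α, H-β, H-γ, H-δ}.
  Farthest demand point is #4 at distance 12 (to H-δ); all others are ≤ 12.
With {H-α, H-β, H-γ, H-ζ} the worst case is 12.
With {H-α, H-β, H-δ, H-ε} the worst case is 12.
No size-4 selection achieves below 12.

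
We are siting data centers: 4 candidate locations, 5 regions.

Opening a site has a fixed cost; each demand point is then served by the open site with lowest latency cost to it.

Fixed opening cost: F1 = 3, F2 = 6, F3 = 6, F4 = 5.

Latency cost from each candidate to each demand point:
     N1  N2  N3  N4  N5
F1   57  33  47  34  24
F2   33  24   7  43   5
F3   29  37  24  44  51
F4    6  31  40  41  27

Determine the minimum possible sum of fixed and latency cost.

Open {F1, F2, F4}: assign each demand point to its cheapest open site.
  N1→F4 6, N2→F2 24, N3→F2 7, N4→F1 34, N5→F2 5
  latency cost 76, fixed 14 → total 90.
Compare {F2, F4}: latency cost 83 + fixed 11 = 94.
Compare {F1, F2, F3, F4}: latency cost 76 + fixed 20 = 96.
Compare {F2, F3, F4}: latency cost 83 + fixed 17 = 100.
All other subsets cost ≥ 94. Minimum total cost: 90.

90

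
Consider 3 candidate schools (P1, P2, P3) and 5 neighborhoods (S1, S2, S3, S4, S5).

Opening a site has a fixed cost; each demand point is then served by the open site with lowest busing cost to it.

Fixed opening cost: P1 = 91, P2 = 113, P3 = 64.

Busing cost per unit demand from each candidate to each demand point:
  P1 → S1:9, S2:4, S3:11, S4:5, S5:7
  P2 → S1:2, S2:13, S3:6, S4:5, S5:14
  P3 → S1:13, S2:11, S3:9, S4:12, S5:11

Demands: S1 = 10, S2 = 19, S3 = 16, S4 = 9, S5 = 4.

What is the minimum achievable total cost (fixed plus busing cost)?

469

Open {P1, P2}: assign each demand point to its cheapest open site.
  S1→P2 10×2=20, S2→P1 19×4=76, S3→P2 16×6=96, S4→P1 9×5=45, S5→P1 4×7=28
  busing cost 265, fixed 204 → total 469.
Compare {P1}: busing cost 415 + fixed 91 = 506.
Compare {P1, P2, P3}: busing cost 265 + fixed 268 = 533.
Compare {P1, P3}: busing cost 383 + fixed 155 = 538.
All other subsets cost ≥ 506. Minimum total cost: 469.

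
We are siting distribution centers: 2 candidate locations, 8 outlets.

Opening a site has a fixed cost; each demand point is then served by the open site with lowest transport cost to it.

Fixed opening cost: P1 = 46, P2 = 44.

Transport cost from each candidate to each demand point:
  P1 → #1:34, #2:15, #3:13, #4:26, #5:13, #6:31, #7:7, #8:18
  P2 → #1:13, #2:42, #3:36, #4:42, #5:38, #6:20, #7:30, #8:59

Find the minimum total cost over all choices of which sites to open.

Open {P1}: assign each demand point to its cheapest open site.
  #1→P1 34, #2→P1 15, #3→P1 13, #4→P1 26, #5→P1 13, #6→P1 31, #7→P1 7, #8→P1 18
  transport cost 157, fixed 46 → total 203.
Compare {P1, P2}: transport cost 125 + fixed 90 = 215.
Compare {P2}: transport cost 280 + fixed 44 = 324.

203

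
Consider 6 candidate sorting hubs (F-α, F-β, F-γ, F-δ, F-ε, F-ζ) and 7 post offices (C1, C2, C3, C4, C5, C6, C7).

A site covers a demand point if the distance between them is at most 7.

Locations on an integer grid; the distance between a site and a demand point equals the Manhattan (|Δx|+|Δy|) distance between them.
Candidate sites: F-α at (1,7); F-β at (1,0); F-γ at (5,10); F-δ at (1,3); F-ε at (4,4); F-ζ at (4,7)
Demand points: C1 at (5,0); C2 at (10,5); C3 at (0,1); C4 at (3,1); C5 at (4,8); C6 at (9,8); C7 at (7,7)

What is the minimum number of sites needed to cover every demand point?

2

Coverage sets (demand points within 7 of each site):
  F-α: {C3, C5, C7}
  F-β: {C1, C3, C4}
  F-γ: {C5, C6, C7}
  F-δ: {C1, C3, C4}
  F-ε: {C1, C2, C3, C4, C5, C7}
  F-ζ: {C4, C5, C6, C7}
No single site covers all 7 demand points.
But {F-γ, F-ε} covers everything, so the minimum is 2.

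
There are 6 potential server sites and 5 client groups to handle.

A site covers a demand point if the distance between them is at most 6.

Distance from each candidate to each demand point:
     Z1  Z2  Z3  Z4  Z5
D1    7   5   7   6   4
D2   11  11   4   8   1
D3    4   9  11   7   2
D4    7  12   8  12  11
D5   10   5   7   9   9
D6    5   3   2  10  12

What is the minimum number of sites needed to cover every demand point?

Coverage sets (demand points within 6 of each site):
  D1: {Z2, Z4, Z5}
  D2: {Z3, Z5}
  D3: {Z1, Z5}
  D4: {}
  D5: {Z2}
  D6: {Z1, Z2, Z3}
No single site covers all 5 demand points.
But {D1, D6} covers everything, so the minimum is 2.

2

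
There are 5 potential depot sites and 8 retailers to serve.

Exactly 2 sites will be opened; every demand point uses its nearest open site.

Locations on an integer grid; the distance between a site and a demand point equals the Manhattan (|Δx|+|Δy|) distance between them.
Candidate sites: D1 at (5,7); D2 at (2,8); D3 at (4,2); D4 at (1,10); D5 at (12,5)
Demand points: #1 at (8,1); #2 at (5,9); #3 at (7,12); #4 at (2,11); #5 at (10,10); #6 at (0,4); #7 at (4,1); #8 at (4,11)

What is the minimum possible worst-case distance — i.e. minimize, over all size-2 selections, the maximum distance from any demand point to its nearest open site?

8

Open {D1, D3}.
  Farthest demand point is #5 at distance 8 (to D1); all others are ≤ 8.
With {D1, D5} the worst case is 8.
With {D1, D2} the worst case is 9.
No size-2 selection achieves below 8.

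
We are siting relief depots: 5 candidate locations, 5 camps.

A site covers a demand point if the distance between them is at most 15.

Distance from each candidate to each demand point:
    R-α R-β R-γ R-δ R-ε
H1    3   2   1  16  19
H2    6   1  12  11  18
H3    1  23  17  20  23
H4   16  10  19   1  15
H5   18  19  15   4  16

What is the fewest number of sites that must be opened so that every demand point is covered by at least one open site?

2

Coverage sets (demand points within 15 of each site):
  H1: {R-α, R-β, R-γ}
  H2: {R-α, R-β, R-γ, R-δ}
  H3: {R-α}
  H4: {R-β, R-δ, R-ε}
  H5: {R-γ, R-δ}
No single site covers all 5 demand points.
But {H1, H4} covers everything, so the minimum is 2.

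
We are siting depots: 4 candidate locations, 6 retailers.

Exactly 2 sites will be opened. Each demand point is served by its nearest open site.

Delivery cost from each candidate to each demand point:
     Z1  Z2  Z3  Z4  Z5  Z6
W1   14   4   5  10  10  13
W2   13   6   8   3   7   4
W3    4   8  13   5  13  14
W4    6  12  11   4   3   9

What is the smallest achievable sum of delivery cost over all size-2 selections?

30

Open {W2, W4}.
  Z1→W4 6, Z2→W2 6, Z3→W2 8, Z4→W2 3, Z5→W4 3, Z6→W2 4  ⇒ total 30.
Compare {W1, W4}: total 31.
Compare {W2, W3}: total 32.
No size-2 selection does better; minimum is 30.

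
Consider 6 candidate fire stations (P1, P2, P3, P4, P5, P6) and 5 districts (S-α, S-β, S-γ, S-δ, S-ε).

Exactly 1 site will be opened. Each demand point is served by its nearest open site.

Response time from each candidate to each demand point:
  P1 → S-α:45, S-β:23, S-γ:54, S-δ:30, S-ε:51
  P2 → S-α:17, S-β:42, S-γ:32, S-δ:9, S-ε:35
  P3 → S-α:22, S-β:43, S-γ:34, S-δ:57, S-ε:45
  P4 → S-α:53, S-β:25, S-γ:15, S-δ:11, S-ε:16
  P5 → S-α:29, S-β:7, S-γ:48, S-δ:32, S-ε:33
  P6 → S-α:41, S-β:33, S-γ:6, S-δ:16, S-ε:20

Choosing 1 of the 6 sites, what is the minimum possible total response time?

116

Open {P6}.
  S-α→P6 41, S-β→P6 33, S-γ→P6 6, S-δ→P6 16, S-ε→P6 20  ⇒ total 116.
Compare {P4}: total 120.
Compare {P2}: total 135.
No size-1 selection does better; minimum is 116.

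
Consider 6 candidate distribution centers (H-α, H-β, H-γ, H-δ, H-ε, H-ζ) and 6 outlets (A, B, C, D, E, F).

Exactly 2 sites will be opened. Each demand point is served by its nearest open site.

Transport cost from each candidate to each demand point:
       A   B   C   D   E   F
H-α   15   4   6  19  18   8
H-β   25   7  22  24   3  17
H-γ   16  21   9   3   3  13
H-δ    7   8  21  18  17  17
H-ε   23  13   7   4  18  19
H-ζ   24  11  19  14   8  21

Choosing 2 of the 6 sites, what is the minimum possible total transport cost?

39

Open {H-α, H-γ}.
  A→H-α 15, B→H-α 4, C→H-α 6, D→H-γ 3, E→H-γ 3, F→H-α 8  ⇒ total 39.
Compare {H-γ, H-δ}: total 43.
Compare {H-β, H-γ}: total 51.
No size-2 selection does better; minimum is 39.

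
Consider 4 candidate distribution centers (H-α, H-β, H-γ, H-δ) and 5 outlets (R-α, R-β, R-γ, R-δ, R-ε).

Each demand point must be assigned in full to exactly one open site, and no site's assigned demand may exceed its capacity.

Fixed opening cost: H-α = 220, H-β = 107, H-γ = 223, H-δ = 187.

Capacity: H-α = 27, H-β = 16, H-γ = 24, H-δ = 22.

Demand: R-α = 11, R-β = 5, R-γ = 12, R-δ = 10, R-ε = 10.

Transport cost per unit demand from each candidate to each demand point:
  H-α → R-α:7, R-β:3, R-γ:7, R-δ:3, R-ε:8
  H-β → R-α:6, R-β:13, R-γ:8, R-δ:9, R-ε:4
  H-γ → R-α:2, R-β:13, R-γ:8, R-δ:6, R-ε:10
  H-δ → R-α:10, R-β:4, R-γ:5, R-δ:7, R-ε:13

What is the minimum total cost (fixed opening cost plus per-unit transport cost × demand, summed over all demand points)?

Open {H-α, H-γ}; cheapest assignment that respects the capacities:
  H-α (cap 27, load 25): R-β, R-δ, R-ε — cost 5×3 + 10×3 + 10×8 = 125
  H-γ (cap 24, load 23): R-α, R-γ — cost 11×2 + 12×8 = 118
  Shipping 243, fixed 443 → total 686.
  Any other capacity-feasible assignment to {H-α, H-γ} ships for at least 243.
Compare {H-α, H-δ}: its best feasible assignment gives total 709.
Compare {H-β, H-γ, H-δ}: its best feasible assignment gives total 719.
Every other set of open sites that can feasibly serve all demand totals ≥ 709 even under its best assignment. Minimum: 686.

686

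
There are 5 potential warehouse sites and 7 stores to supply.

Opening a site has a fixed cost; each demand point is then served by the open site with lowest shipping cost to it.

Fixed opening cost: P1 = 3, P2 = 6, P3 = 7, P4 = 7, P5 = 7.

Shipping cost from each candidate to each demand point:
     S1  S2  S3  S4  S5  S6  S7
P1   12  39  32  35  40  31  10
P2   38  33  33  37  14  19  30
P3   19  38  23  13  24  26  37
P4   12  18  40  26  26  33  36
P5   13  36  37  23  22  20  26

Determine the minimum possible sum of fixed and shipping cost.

132

Open {P1, P2, P3, P4}: assign each demand point to its cheapest open site.
  S1→P1 12, S2→P4 18, S3→P3 23, S4→P3 13, S5→P2 14, S6→P2 19, S7→P1 10
  shipping cost 109, fixed 23 → total 132.
Compare {P1, P2, P3, P4, P5}: shipping cost 109 + fixed 30 = 139.
Compare {P1, P2, P3}: shipping cost 124 + fixed 16 = 140.
Compare {P1, P3, P4, P5}: shipping cost 118 + fixed 24 = 142.
All other subsets cost ≥ 139. Minimum total cost: 132.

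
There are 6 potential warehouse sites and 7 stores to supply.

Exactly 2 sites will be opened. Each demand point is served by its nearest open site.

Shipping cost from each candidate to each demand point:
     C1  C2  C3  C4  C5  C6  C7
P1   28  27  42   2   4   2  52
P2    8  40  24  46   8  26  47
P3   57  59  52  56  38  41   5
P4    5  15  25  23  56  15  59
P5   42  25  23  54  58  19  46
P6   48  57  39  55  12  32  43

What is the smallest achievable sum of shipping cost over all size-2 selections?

105

Open {P1, P4}.
  C1→P4 5, C2→P4 15, C3→P4 25, C4→P1 2, C5→P1 4, C6→P1 2, C7→P1 52  ⇒ total 105.
Compare {P1, P3}: total 110.
Compare {P1, P2}: total 114.
No size-2 selection does better; minimum is 105.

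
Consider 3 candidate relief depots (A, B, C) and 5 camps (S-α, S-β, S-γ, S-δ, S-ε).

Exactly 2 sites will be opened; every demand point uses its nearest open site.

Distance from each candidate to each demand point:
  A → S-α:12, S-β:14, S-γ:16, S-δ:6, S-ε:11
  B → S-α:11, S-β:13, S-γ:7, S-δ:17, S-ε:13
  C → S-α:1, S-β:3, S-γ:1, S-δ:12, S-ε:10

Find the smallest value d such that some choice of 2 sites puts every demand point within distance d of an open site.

Open {A, C}.
  Farthest demand point is S-ε at distance 10 (to C); all others are ≤ 10.
With {B, C} the worst case is 12.
With {A, B} the worst case is 13.
No size-2 selection achieves below 10.

10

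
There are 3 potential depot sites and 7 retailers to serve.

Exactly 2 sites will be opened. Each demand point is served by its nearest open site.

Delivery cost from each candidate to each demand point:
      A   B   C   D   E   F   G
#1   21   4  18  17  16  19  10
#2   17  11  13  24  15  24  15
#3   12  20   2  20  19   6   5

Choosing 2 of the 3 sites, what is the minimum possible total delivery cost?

62

Open {#1, #3}.
  A→#3 12, B→#1 4, C→#3 2, D→#1 17, E→#1 16, F→#3 6, G→#3 5  ⇒ total 62.
Compare {#2, #3}: total 71.
Compare {#1, #2}: total 95.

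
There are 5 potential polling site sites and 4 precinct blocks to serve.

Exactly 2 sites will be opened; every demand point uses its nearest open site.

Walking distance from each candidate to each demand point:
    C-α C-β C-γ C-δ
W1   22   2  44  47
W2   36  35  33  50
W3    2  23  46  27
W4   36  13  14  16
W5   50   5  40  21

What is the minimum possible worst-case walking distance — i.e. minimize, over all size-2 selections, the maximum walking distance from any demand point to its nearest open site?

Open {W3, W4}.
  Farthest demand point is C-δ at walking distance 16 (to W4); all others are ≤ 16.
With {W1, W4} the worst case is 22.
With {W2, W3} the worst case is 33.
No size-2 selection achieves below 16.

16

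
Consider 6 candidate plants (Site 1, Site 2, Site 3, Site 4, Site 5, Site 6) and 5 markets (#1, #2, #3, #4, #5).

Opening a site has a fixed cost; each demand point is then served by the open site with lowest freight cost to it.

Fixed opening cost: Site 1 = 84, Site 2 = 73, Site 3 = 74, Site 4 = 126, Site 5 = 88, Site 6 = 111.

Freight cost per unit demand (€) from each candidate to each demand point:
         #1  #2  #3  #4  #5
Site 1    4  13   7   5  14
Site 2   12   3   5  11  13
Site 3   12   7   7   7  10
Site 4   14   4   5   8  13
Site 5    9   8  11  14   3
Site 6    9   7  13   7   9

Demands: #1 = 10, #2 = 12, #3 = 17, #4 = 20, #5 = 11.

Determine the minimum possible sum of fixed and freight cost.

539

Open {Site 1, Site 2, Site 5}: assign each demand point to its cheapest open site.
  #1→Site 1 10×4=40, #2→Site 2 12×3=36, #3→Site 2 17×5=85, #4→Site 1 20×5=100, #5→Site 5 11×3=33
  freight cost 294, fixed 245 → total 539.
Compare {Site 1, Site 5}: freight cost 388 + fixed 172 = 560.
Compare {Site 1, Site 2}: freight cost 404 + fixed 157 = 561.
Compare {Site 1, Site 2, Site 3}: freight cost 371 + fixed 231 = 602.
All other subsets cost ≥ 560. Minimum total cost: 539.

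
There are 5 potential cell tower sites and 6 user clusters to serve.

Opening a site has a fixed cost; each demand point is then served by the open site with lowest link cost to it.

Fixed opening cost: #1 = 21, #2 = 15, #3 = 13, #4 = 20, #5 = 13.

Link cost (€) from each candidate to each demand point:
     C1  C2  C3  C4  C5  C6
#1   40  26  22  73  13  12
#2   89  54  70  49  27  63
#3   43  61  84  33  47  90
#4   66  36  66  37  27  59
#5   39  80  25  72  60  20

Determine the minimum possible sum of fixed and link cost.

180

Open {#1, #3}: assign each demand point to its cheapest open site.
  C1→#1 40, C2→#1 26, C3→#1 22, C4→#3 33, C5→#1 13, C6→#1 12
  link cost 146, fixed 34 → total 180.
Compare {#1, #4}: link cost 150 + fixed 41 = 191.
Compare {#1, #3, #5}: link cost 145 + fixed 47 = 192.
Compare {#1, #2, #3}: link cost 146 + fixed 49 = 195.
All other subsets cost ≥ 191. Minimum total cost: 180.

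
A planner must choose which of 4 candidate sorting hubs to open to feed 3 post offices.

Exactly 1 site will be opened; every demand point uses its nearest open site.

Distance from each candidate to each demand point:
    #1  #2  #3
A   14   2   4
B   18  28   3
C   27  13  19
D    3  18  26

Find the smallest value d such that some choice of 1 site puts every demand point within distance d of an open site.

Open {A}.
  Farthest demand point is #1 at distance 14 (to A); all others are ≤ 14.
With {D} the worst case is 26.
With {C} the worst case is 27.
No size-1 selection achieves below 14.

14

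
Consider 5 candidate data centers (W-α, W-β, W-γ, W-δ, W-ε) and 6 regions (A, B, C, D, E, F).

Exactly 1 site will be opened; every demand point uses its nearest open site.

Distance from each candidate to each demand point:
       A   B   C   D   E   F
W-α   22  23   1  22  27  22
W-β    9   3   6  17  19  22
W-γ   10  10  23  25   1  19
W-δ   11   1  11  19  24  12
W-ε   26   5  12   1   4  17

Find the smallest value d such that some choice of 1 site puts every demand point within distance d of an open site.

Open {W-β}.
  Farthest demand point is F at distance 22 (to W-β); all others are ≤ 22.
With {W-δ} the worst case is 24.
With {W-γ} the worst case is 25.
No size-1 selection achieves below 22.

22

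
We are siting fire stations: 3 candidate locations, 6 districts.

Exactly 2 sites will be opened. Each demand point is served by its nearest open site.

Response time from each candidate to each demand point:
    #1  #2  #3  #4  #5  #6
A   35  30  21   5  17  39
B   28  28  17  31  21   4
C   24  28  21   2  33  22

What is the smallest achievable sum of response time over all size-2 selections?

96

Open {B, C}.
  #1→C 24, #2→B 28, #3→B 17, #4→C 2, #5→B 21, #6→B 4  ⇒ total 96.
Compare {A, B}: total 99.
Compare {A, C}: total 114.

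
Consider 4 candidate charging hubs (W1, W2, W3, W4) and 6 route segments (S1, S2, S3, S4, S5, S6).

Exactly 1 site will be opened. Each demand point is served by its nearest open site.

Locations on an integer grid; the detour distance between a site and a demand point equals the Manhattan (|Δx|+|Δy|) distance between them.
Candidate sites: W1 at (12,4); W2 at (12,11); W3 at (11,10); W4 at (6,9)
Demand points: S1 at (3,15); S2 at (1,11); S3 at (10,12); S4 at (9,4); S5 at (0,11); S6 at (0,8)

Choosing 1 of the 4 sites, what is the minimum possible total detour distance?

Open {W4}.
  S1→W4 9, S2→W4 7, S3→W4 7, S4→W4 8, S5→W4 8, S6→W4 7  ⇒ total 46.
Compare {W3}: total 60.
Compare {W2}: total 64.
No size-1 selection does better; minimum is 46.

46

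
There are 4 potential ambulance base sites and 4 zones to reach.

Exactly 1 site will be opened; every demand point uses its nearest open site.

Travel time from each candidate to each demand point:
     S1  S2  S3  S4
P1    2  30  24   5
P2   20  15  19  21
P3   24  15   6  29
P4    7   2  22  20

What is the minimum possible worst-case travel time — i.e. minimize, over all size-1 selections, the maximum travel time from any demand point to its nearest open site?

21

Open {P2}.
  Farthest demand point is S4 at travel time 21 (to P2); all others are ≤ 21.
With {P4} the worst case is 22.
With {P3} the worst case is 29.
No size-1 selection achieves below 21.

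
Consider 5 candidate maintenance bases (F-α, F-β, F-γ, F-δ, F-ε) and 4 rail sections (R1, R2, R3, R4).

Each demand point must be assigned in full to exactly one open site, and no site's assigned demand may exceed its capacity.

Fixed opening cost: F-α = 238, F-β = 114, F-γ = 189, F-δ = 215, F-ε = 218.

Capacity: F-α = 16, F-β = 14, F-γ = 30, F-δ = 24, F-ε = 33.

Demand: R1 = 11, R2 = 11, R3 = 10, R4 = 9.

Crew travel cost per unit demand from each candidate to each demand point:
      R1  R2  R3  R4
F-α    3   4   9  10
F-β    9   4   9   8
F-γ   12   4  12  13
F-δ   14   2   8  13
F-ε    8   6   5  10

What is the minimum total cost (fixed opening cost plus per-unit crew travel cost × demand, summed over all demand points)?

604

Open {F-β, F-ε}; cheapest assignment that respects the capacities:
  F-β (cap 14, load 11): R2 — cost 11×4 = 44
  F-ε (cap 33, load 30): R1, R3, R4 — cost 11×8 + 10×5 + 9×10 = 228
  Shipping 272, fixed 332 → total 604.
  Any other capacity-feasible assignment to {F-β, F-ε} ships for at least 272.
Compare {F-γ, F-ε}: its best feasible assignment gives total 679.
Compare {F-β, F-γ}: its best feasible assignment gives total 683.
Every other set of open sites that can feasibly serve all demand totals ≥ 679 even under its best assignment. Minimum: 604.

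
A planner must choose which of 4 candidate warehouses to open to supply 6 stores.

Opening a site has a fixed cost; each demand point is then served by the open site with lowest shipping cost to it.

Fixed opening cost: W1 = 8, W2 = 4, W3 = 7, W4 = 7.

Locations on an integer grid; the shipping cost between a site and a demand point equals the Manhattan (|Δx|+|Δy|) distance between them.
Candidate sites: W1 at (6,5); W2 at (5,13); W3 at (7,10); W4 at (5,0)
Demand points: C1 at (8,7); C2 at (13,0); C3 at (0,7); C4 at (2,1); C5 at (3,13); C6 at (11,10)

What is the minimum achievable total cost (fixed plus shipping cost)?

50

Open {W2, W3, W4}: assign each demand point to its cheapest open site.
  C1→W3 4, C2→W4 8, C3→W3 10, C4→W4 4, C5→W2 2, C6→W3 4
  shipping cost 32, fixed 18 → total 50.
Compare {W3, W4}: shipping cost 37 + fixed 14 = 51.
Compare {W2, W4}: shipping cost 43 + fixed 11 = 54.
Compare {W1, W2, W4}: shipping cost 35 + fixed 19 = 54.
All other subsets cost ≥ 51. Minimum total cost: 50.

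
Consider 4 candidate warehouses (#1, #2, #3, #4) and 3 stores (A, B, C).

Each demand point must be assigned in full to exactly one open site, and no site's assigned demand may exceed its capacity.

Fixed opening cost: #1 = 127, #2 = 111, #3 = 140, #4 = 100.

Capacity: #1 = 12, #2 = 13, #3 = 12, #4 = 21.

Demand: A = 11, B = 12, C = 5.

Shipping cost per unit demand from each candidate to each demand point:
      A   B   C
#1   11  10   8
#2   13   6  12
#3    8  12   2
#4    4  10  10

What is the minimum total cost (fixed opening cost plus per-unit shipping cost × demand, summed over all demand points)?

Open {#2, #4}; cheapest assignment that respects the capacities:
  #2 (cap 13, load 12): B — cost 12×6 = 72
  #4 (cap 21, load 16): A, C — cost 11×4 + 5×10 = 94
  Shipping 166, fixed 211 → total 377.
  Any other capacity-feasible assignment to {#2, #4} ships for at least 166.
Compare {#1, #4}: its best feasible assignment gives total 441.
Compare {#2, #3, #4}: its best feasible assignment gives total 477.
Every other set of open sites that can feasibly serve all demand totals ≥ 441 even under its best assignment. Minimum: 377.

377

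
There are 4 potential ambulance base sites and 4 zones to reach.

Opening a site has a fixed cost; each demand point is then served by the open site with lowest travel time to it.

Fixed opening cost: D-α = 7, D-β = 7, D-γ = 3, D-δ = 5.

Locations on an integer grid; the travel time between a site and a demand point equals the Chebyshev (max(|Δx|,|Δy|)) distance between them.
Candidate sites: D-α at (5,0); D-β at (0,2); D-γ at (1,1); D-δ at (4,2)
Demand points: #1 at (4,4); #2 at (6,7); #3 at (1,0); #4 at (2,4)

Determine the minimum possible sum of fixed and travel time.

16

Open {D-γ}: assign each demand point to its cheapest open site.
  #1→D-γ 3, #2→D-γ 6, #3→D-γ 1, #4→D-γ 3
  travel time 13, fixed 3 → total 16.
Compare {D-δ}: travel time 12 + fixed 5 = 17.
Compare {D-γ, D-δ}: travel time 10 + fixed 8 = 18.
Compare {D-β}: travel time 14 + fixed 7 = 21.
All other subsets cost ≥ 17. Minimum total cost: 16.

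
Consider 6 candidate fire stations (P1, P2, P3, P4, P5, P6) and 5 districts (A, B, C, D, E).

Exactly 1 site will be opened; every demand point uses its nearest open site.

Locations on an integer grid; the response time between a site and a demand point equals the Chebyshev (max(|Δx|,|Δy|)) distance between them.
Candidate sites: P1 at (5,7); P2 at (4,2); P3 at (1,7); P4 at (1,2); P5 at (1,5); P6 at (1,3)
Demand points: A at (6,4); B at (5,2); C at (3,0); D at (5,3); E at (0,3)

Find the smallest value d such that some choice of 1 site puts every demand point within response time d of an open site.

Open {P2}.
  Farthest demand point is E at response time 4 (to P2); all others are ≤ 4.
With {P4} the worst case is 5.
With {P5} the worst case is 5.
No size-1 selection achieves below 4.

4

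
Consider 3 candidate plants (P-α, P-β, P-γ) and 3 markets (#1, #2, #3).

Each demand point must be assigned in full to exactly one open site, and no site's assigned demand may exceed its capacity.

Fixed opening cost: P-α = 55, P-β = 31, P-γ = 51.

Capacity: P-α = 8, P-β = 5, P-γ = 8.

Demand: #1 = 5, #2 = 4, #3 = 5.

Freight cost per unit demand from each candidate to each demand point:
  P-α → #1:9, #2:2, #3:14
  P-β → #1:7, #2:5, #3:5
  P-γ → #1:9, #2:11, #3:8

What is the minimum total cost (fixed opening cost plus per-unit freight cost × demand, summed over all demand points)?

Open {P-α, P-β, P-γ}; cheapest assignment that respects the capacities:
  P-α (cap 8, load 4): #2 — cost 4×2 = 8
  P-β (cap 5, load 5): #3 — cost 5×5 = 25
  P-γ (cap 8, load 5): #1 — cost 5×9 = 45
  Shipping 78, fixed 137 → total 215.
  Any other capacity-feasible assignment to {P-α, P-β, P-γ} ships for at least 78.
Total demand is 14; every other set of sites either has combined capacity below 14 or cannot fit the demands without splitting one across sites, so {P-α, P-β, P-γ} is the only feasible choice of open sites. Minimum: 215.

215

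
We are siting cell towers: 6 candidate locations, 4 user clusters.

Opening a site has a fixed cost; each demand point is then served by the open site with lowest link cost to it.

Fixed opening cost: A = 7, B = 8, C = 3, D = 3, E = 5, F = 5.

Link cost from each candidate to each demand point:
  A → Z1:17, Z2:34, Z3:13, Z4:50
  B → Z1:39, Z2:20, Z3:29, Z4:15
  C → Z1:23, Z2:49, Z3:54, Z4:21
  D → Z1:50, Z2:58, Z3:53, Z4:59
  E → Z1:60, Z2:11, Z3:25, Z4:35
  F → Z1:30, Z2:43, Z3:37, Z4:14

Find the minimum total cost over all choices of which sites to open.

72

Open {A, E, F}: assign each demand point to its cheapest open site.
  Z1→A 17, Z2→E 11, Z3→A 13, Z4→F 14
  link cost 55, fixed 17 → total 72.
Compare {A, C, E, F}: link cost 55 + fixed 20 = 75.
Compare {A, D, E, F}: link cost 55 + fixed 20 = 75.
Compare {A, B, E}: link cost 56 + fixed 20 = 76.
All other subsets cost ≥ 75. Minimum total cost: 72.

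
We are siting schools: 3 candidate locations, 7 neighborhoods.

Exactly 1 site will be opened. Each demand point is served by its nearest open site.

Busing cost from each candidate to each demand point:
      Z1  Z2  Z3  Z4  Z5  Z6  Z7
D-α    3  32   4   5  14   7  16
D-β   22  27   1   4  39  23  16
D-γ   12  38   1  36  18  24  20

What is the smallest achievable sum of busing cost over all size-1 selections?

81

Open {D-α}.
  Z1→D-α 3, Z2→D-α 32, Z3→D-α 4, Z4→D-α 5, Z5→D-α 14, Z6→D-α 7, Z7→D-α 16  ⇒ total 81.
Compare {D-β}: total 132.
Compare {D-γ}: total 149.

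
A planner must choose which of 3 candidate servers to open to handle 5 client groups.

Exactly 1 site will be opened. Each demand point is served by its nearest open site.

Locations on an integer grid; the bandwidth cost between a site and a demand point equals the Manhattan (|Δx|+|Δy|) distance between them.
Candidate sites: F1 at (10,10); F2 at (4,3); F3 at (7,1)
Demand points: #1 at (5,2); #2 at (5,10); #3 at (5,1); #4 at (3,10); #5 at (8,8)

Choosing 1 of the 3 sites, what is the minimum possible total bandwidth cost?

30

Open {F2}.
  #1→F2 2, #2→F2 8, #3→F2 3, #4→F2 8, #5→F2 9  ⇒ total 30.
Compare {F3}: total 37.
Compare {F1}: total 43.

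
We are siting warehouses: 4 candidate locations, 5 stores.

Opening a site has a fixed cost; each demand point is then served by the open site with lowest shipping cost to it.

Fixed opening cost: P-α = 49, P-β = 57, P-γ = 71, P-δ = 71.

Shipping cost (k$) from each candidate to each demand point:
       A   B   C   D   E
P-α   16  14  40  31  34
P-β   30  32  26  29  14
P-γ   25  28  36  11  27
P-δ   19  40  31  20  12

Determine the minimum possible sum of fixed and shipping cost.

Open {P-α}: assign each demand point to its cheapest open site.
  A→P-α 16, B→P-α 14, C→P-α 40, D→P-α 31, E→P-α 34
  shipping cost 135, fixed 49 → total 184.
Compare {P-β}: shipping cost 131 + fixed 57 = 188.
Compare {P-δ}: shipping cost 122 + fixed 71 = 193.
Compare {P-γ}: shipping cost 127 + fixed 71 = 198.
All other subsets cost ≥ 188. Minimum total cost: 184.

184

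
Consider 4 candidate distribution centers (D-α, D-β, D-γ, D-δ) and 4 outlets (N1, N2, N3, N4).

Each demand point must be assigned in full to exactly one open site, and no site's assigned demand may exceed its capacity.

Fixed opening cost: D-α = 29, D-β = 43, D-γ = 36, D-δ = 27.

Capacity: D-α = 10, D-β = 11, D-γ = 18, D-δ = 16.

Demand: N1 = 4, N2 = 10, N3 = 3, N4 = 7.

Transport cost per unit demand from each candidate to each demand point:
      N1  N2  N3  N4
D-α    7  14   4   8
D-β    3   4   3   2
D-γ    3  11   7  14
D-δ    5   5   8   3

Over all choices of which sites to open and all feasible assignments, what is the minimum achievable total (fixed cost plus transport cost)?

Open {D-β, D-δ}; cheapest assignment that respects the capacities:
  D-β (cap 11, load 10): N3, N4 — cost 3×3 + 7×2 = 23
  D-δ (cap 16, load 14): N1, N2 — cost 4×5 + 10×5 = 70
  Shipping 93, fixed 70 → total 163.
  Any other capacity-feasible assignment to {D-β, D-δ} ships for at least 93.
Compare {D-α, D-β, D-δ}: its best feasible assignment gives total 187.
Compare {D-β, D-γ, D-δ}: its best feasible assignment gives total 191.
Every other set of open sites that can feasibly serve all demand totals ≥ 187 even under its best assignment. Minimum: 163.

163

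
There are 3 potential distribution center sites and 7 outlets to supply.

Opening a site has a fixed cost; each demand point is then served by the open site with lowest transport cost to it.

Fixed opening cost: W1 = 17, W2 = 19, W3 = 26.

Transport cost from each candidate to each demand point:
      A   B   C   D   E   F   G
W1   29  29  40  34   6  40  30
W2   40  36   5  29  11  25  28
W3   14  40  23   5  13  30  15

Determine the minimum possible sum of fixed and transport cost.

Open {W2, W3}: assign each demand point to its cheapest open site.
  A→W3 14, B→W2 36, C→W2 5, D→W3 5, E→W2 11, F→W2 25, G→W3 15
  transport cost 111, fixed 45 → total 156.
Compare {W1, W2, W3}: transport cost 99 + fixed 62 = 161.
Compare {W1, W3}: transport cost 122 + fixed 43 = 165.
Compare {W3}: transport cost 140 + fixed 26 = 166.
All other subsets cost ≥ 161. Minimum total cost: 156.

156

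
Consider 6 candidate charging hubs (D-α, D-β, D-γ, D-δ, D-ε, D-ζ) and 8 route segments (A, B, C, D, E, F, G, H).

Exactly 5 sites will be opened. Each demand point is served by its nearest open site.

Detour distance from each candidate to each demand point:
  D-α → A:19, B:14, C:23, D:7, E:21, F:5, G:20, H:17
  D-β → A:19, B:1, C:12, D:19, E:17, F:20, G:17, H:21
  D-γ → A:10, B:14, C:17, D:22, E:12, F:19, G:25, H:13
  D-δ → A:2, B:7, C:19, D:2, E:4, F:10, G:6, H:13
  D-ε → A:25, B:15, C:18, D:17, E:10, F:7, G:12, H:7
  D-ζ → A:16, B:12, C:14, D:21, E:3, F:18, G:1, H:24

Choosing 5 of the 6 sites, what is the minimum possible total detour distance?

33

Open {D-α, D-β, D-δ, D-ε, D-ζ}.
  A→D-δ 2, B→D-β 1, C→D-β 12, D→D-δ 2, E→D-ζ 3, F→D-α 5, G→D-ζ 1, H→D-ε 7  ⇒ total 33.
Compare {D-β, D-γ, D-δ, D-ε, D-ζ}: total 35.
Compare {D-α, D-β, D-γ, D-δ, D-ε}: total 39.
No size-5 selection does better; minimum is 33.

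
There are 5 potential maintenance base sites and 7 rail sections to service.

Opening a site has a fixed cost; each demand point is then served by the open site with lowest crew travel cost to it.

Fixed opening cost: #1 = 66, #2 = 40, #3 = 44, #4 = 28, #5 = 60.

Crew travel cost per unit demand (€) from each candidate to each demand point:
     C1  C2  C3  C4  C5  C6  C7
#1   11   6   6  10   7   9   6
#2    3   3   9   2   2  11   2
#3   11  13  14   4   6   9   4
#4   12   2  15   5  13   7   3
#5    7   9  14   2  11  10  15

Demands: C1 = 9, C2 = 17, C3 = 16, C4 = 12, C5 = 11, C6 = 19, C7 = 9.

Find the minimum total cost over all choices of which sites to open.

470

Open {#2, #4}: assign each demand point to its cheapest open site.
  C1→#2 9×3=27, C2→#4 17×2=34, C3→#2 16×9=144, C4→#2 12×2=24, C5→#2 11×2=22, C6→#4 19×7=133, C7→#2 9×2=18
  crew travel cost 402, fixed 68 → total 470.
Compare {#1, #2, #4}: crew travel cost 354 + fixed 134 = 488.
Compare {#2, #3, #4}: crew travel cost 402 + fixed 112 = 514.
Compare {#1, #2}: crew travel cost 409 + fixed 106 = 515.
All other subsets cost ≥ 488. Minimum total cost: 470.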